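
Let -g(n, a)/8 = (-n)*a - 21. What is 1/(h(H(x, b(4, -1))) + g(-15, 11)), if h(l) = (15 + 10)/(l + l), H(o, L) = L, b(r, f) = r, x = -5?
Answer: -8/9191 ≈ -0.00087042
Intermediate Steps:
g(n, a) = 168 + 8*a*n (g(n, a) = -8*((-n)*a - 21) = -8*(-a*n - 21) = -8*(-21 - a*n) = 168 + 8*a*n)
h(l) = 25/(2*l) (h(l) = 25/((2*l)) = 25*(1/(2*l)) = 25/(2*l))
1/(h(H(x, b(4, -1))) + g(-15, 11)) = 1/((25/2)/4 + (168 + 8*11*(-15))) = 1/((25/2)*(¼) + (168 - 1320)) = 1/(25/8 - 1152) = 1/(-9191/8) = -8/9191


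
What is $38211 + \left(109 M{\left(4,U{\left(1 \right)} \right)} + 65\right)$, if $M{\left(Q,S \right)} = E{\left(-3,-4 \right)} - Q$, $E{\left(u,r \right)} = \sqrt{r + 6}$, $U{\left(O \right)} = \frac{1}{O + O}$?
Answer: $37840 + 109 \sqrt{2} \approx 37994.0$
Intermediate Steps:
$U{\left(O \right)} = \frac{1}{2 O}$
$E{\left(u,r \right)} = \sqrt{6 + r}$
$M{\left(Q,S \right)} = \sqrt{2} - Q$ ($M{\left(Q,S \right)} = \sqrt{6 - 4} - Q = \sqrt{2} - Q$)
$38211 + \left(109 M{\left(4,U{\left(1 \right)} \right)} + 65\right) = 38211 + \left(109 \left(\sqrt{2} - 4\right) + 65\right) = 38211 + \left(109 \left(-4 + \sqrt{2}\right) + 65\right) = 38211 + \left(\left(-436 + 109 \sqrt{2}\right) + 65\right) = 38211 - \left(371 - 109 \sqrt{2}\right) = 37840 + 109 \sqrt{2}$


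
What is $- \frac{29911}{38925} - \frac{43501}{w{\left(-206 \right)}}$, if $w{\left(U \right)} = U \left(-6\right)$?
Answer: $- \frac{576748807}{16037100} \approx -35.963$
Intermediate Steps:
$w{\left(U \right)} = - 6 U$
$- \frac{29911}{38925} - \frac{43501}{w{\left(-206 \right)}} = - \frac{29911}{38925} - \frac{43501}{\left(-6\right) \left(-206\right)} = \left(-29911\right) \frac{1}{38925} - \frac{43501}{1236} = - \frac{29911}{38925} - \frac{43501}{1236} = - \frac{576748807}{16037100}$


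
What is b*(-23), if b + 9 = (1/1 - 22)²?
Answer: -9936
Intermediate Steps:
b = 432 (b = -9 + (1/1 - 22)² = -9 + (1 - 22)² = -9 + (-21)² = -9 + 441 = 432)
b*(-23) = 432*(-23) = -9936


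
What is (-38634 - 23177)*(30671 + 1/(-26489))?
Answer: -50217983377698/26489 ≈ -1.8958e+9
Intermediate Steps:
(-38634 - 23177)*(30671 + 1/(-26489)) = -61811*(30671 - 1/26489) = -61811*812444118/26489 = -50217983377698/26489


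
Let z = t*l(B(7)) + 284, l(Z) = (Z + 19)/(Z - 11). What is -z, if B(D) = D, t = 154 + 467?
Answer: 7505/2 ≈ 3752.5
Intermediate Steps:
t = 621
l(Z) = (19 + Z)/(-11 + Z)
z = -7505/2 (z = 621*((19 + 7)/(-11 + 7)) + 284 = 621*(26/(-4)) + 284 = 621*(-¼*26) + 284 = 621*(-13/2) + 284 = -8073/2 + 284 = -7505/2 ≈ -3752.5)
-z = -1*(-7505/2) = 7505/2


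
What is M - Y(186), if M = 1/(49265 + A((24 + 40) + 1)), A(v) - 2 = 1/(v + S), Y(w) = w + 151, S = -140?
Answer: -1245223013/3695024 ≈ -337.00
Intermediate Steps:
Y(w) = 151 + w
A(v) = 2 + 1/(-140 + v) (A(v) = 2 + 1/(v - 140) = 2 + 1/(-140 + v))
M = 75/3695024 (M = 1/(49265 + (-279 + 2*((24 + 40) + 1))/(-140 + ((24 + 40) + 1))) = 1/(49265 + (-279 + 2*(64 + 1))/(-140 + (64 + 1))) = 1/(49265 + (-279 + 2*65)/(-140 + 65)) = 1/(49265 + (-279 + 130)/(-75)) = 1/(49265 - 1/75*(-149)) = 1/(49265 + 149/75) = 1/(3695024/75) = 75/3695024 ≈ 2.0298e-5)
M - Y(186) = 75/3695024 - (151 + 186) = 75/3695024 - 1*337 = 75/3695024 - 337 = -1245223013/3695024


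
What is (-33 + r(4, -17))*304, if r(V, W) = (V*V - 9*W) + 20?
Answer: 47424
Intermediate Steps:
r(V, W) = 20 + V² - 9*W (r(V, W) = (V² - 9*W) + 20 = 20 + V² - 9*W)
(-33 + r(4, -17))*304 = (-33 + (20 + 4² - 9*(-17)))*304 = (-33 + (20 + 16 + 153))*304 = (-33 + 189)*304 = 156*304 = 47424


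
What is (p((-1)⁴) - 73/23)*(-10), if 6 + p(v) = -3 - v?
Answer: 3030/23 ≈ 131.74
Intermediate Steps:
p(v) = -9 - v (p(v) = -6 + (-3 - v) = -9 - v)
(p((-1)⁴) - 73/23)*(-10) = ((-9 - 1*(-1)⁴) - 73/23)*(-10) = ((-9 - 1*1) - 73*1/23)*(-10) = ((-9 - 1) - 73/23)*(-10) = (-10 - 73/23)*(-10) = -303/23*(-10) = 3030/23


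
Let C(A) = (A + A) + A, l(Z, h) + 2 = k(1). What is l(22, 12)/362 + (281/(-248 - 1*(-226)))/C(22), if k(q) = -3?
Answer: -54491/262812 ≈ -0.20734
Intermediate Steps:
l(Z, h) = -5 (l(Z, h) = -2 - 3 = -5)
C(A) = 3*A (C(A) = 2*A + A = 3*A)
l(22, 12)/362 + (281/(-248 - 1*(-226)))/C(22) = -5/362 + (281/(-248 - 1*(-226)))/((3*22)) = -5*1/362 + (281/(-248 + 226))/66 = -5/362 + (281/(-22))*(1/66) = -5/362 + (281*(-1/22))*(1/66) = -5/362 - 281/22*1/66 = -5/362 - 281/1452 = -54491/262812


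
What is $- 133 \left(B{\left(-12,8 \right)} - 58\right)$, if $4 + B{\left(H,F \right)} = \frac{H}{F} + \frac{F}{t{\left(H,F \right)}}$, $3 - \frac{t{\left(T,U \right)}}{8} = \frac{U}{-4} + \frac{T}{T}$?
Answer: $\frac{33649}{4} \approx 8412.3$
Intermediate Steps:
$t{\left(T,U \right)} = 16 + 2 U$ ($t{\left(T,U \right)} = 24 - 8 \left(\frac{U}{-4} + \frac{T}{T}\right) = 24 - 8 \left(U \left(- \frac{1}{4}\right) + 1\right) = 24 - 8 \left(- \frac{U}{4} + 1\right) = 24 - 8 \left(1 - \frac{U}{4}\right) = 24 + \left(-8 + 2 U\right) = 16 + 2 U$)
$B{\left(H,F \right)} = -4 + \frac{F}{16 + 2 F} + \frac{H}{F}$ ($B{\left(H,F \right)} = -4 + \left(\frac{H}{F} + \frac{F}{16 + 2 F}\right) = -4 + \left(\frac{F}{16 + 2 F} + \frac{H}{F}\right) = -4 + \frac{F}{16 + 2 F} + \frac{H}{F}$)
$- 133 \left(B{\left(-12,8 \right)} - 58\right) = - 133 \left(\left(-4 + \frac{8}{16 + 2 \cdot 8} - \frac{12}{8}\right) - 58\right) = - 133 \left(\left(-4 + \frac{8}{16 + 16} - \frac{3}{2}\right) - 58\right) = - 133 \left(\left(-4 + \frac{8}{32} - \frac{3}{2}\right) - 58\right) = - 133 \left(\left(-4 + 8 \cdot \frac{1}{32} - \frac{3}{2}\right) - 58\right) = - 133 \left(\left(-4 + \frac{1}{4} - \frac{3}{2}\right) - 58\right) = - 133 \left(- \frac{21}{4} - 58\right) = \left(-133\right) \left(- \frac{253}{4}\right) = \frac{33649}{4}$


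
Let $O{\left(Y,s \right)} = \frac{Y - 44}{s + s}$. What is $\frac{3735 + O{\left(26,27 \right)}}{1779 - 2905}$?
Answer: $- \frac{5602}{1689} \approx -3.3168$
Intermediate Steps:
$O{\left(Y,s \right)} = \frac{-44 + Y}{2 s}$
$\frac{3735 + O{\left(26,27 \right)}}{1779 - 2905} = \frac{3735 + \frac{-44 + 26}{2 \cdot 27}}{1779 - 2905} = \frac{3735 + \frac{1}{2} \cdot \frac{1}{27} \left(-18\right)}{-1126} = \left(3735 - \frac{1}{3}\right) \left(- \frac{1}{1126}\right) = \frac{11204}{3} \left(- \frac{1}{1126}\right) = - \frac{5602}{1689}$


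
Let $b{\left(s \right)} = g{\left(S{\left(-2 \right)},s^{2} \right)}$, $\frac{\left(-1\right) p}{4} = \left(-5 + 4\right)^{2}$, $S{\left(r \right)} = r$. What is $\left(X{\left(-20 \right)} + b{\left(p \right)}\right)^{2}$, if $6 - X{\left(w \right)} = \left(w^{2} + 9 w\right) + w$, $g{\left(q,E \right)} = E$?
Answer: $31684$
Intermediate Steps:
$X{\left(w \right)} = 6 - w^{2} - 10 w$ ($X{\left(w \right)} = 6 - \left(\left(w^{2} + 9 w\right) + w\right) = 6 - \left(w^{2} + 10 w\right) = 6 - w^{2} - 10 w$)
$p = -4$ ($p = - 4 \left(-5 + 4\right)^{2} = - 4 \left(-1\right)^{2} = \left(-4\right) 1 = -4$)
$b{\left(s \right)} = s^{2}$
$\left(X{\left(-20 \right)} + b{\left(p \right)}\right)^{2} = \left(\left(6 - \left(-20\right)^{2} - -200\right) + \left(-4\right)^{2}\right)^{2} = \left(\left(6 - 400 + 200\right) + 16\right)^{2} = \left(-194 + 16\right)^{2} = \left(-178\right)^{2} = 31684$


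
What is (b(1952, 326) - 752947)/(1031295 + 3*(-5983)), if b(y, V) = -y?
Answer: -251633/337782 ≈ -0.74496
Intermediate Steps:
(b(1952, 326) - 752947)/(1031295 + 3*(-5983)) = (-1*1952 - 752947)/(1031295 + 3*(-5983)) = (-1952 - 752947)/(1031295 - 17949) = -754899/1013346 = -754899*1/1013346 = -251633/337782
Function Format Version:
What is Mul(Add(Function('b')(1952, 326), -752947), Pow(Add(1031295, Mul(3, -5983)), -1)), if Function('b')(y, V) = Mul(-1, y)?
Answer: Rational(-251633, 337782) ≈ -0.74496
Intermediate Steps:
Mul(Add(Function('b')(1952, 326), -752947), Pow(Add(1031295, Mul(3, -5983)), -1)) = Mul(Add(Mul(-1, 1952), -752947), Pow(Add(1031295, Mul(3, -5983)), -1)) = Mul(Add(-1952, -752947), Pow(Add(1031295, -17949), -1)) = Mul(-754899, Pow(1013346, -1)) = Mul(-754899, Rational(1, 1013346)) = Rational(-251633, 337782)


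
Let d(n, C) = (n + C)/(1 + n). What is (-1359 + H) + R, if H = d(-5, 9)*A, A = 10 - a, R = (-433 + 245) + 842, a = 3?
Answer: -712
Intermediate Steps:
d(n, C) = (C + n)/(1 + n)
R = 654 (R = -188 + 842 = 654)
A = 7 (A = 10 - 1*3 = 10 - 3 = 7)
H = -7 (H = ((9 - 5)/(1 - 5))*7 = (4/(-4))*7 = -¼*4*7 = -1*7 = -7)
(-1359 + H) + R = (-1359 - 7) + 654 = -1366 + 654 = -712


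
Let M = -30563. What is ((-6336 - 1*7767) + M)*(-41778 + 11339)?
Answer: 1359588374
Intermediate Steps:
((-6336 - 1*7767) + M)*(-41778 + 11339) = ((-6336 - 1*7767) - 30563)*(-41778 + 11339) = ((-6336 - 7767) - 30563)*(-30439) = (-14103 - 30563)*(-30439) = -44666*(-30439) = 1359588374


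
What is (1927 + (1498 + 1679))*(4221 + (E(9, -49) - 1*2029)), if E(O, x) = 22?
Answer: 11300256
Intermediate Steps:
(1927 + (1498 + 1679))*(4221 + (E(9, -49) - 1*2029)) = (1927 + (1498 + 1679))*(4221 + (22 - 1*2029)) = (1927 + 3177)*(4221 + (22 - 2029)) = 5104*(4221 - 2007) = 5104*2214 = 11300256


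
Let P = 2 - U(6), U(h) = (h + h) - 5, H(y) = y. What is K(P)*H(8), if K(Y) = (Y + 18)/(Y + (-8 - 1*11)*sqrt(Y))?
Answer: -52/183 + 988*I*sqrt(5)/915 ≈ -0.28415 + 2.4145*I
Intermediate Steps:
U(h) = -5 + 2*h (U(h) = 2*h - 5 = -5 + 2*h)
P = -5 (P = 2 - (-5 + 2*6) = 2 - (-5 + 12) = 2 - 1*7 = 2 - 7 = -5)
K(Y) = (18 + Y)/(Y - 19*sqrt(Y)) (K(Y) = (18 + Y)/(Y + (-8 - 11)*sqrt(Y)) = (18 + Y)/(Y - 19*sqrt(Y)))
K(P)*H(8) = ((18 - 5)/(-5 - 19*I*sqrt(5)))*8 = (13/(-5 - 19*I*sqrt(5)))*8 = 104/(-5 - 19*I*sqrt(5))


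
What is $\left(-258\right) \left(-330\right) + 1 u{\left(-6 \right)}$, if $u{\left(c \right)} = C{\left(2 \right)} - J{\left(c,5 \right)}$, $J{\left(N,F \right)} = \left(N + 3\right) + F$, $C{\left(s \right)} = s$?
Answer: $85140$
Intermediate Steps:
$J{\left(N,F \right)} = 3 + F + N$ ($J{\left(N,F \right)} = \left(3 + N\right) + F = 3 + F + N$)
$u{\left(c \right)} = -6 - c$ ($u{\left(c \right)} = 2 - \left(3 + 5 + c\right) = 2 - \left(8 + c\right) = -6 - c$)
$\left(-258\right) \left(-330\right) + 1 u{\left(-6 \right)} = \left(-258\right) \left(-330\right) + 1 \left(-6 - -6\right) = 85140 + 1 \left(-6 + 6\right) = 85140 + 1 \cdot 0 = 85140 + 0 = 85140$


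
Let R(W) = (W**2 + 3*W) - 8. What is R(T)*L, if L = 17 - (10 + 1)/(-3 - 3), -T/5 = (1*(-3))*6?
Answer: 472453/3 ≈ 1.5748e+5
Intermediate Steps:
T = 90 (T = -5*1*(-3)*6 = -(-15)*6 = -5*(-18) = 90)
R(W) = -8 + W**2 + 3*W
L = 113/6 (L = 17 - 11/(-6) = 17 - 11*(-1)/6 = 17 - 1*(-11/6) = 17 + 11/6 = 113/6 ≈ 18.833)
R(T)*L = (-8 + 90**2 + 3*90)*(113/6) = (-8 + 8100 + 270)*(113/6) = 8362*(113/6) = 472453/3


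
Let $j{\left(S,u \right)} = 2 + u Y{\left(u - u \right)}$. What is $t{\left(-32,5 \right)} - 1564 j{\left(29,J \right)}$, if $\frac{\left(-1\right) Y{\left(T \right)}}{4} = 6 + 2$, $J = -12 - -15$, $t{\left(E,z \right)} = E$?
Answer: $146984$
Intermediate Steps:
$J = 3$ ($J = -12 + 15 = 3$)
$Y{\left(T \right)} = -32$ ($Y{\left(T \right)} = - 4 \left(6 + 2\right) = \left(-4\right) 8 = -32$)
$j{\left(S,u \right)} = 2 - 32 u$ ($j{\left(S,u \right)} = 2 + u \left(-32\right) = 2 - 32 u$)
$t{\left(-32,5 \right)} - 1564 j{\left(29,J \right)} = -32 - 1564 \left(2 - 96\right) = -32 - -147016 = -32 + 147016 = 146984$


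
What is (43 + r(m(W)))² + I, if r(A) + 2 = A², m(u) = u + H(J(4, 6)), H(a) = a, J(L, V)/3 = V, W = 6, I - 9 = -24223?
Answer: 356475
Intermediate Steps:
I = -24214 (I = 9 - 24223 = -24214)
J(L, V) = 3*V
m(u) = 18 + u (m(u) = u + 3*6 = u + 18 = 18 + u)
r(A) = -2 + A²
(43 + r(m(W)))² + I = (43 + (-2 + (18 + 6)²))² - 24214 = (43 + (-2 + 24²))² - 24214 = (43 + (-2 + 576))² - 24214 = (43 + 574)² - 24214 = 617² - 24214 = 380689 - 24214 = 356475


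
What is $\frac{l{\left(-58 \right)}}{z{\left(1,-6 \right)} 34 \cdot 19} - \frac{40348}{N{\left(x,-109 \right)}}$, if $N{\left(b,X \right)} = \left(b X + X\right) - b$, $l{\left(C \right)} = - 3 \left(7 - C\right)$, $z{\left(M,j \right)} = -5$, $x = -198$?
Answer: $- \frac{25219639}{13999466} \approx -1.8015$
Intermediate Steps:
$l{\left(C \right)} = -21 + 3 C$
$N{\left(b,X \right)} = X - b + X b$ ($N{\left(b,X \right)} = \left(X b + X\right) - b = \left(X + X b\right) - b = X - b + X b$)
$\frac{l{\left(-58 \right)}}{z{\left(1,-6 \right)} 34 \cdot 19} - \frac{40348}{N{\left(x,-109 \right)}} = \frac{-21 + 3 \left(-58\right)}{\left(-5\right) 34 \cdot 19} - \frac{40348}{-109 - -198 - -21582} = \frac{-21 - 174}{\left(-170\right) 19} - \frac{40348}{-109 + 198 + 21582} = - \frac{195}{-3230} - \frac{40348}{21671} = \left(-195\right) \left(- \frac{1}{3230}\right) - \frac{40348}{21671} = \frac{39}{646} - \frac{40348}{21671} = - \frac{25219639}{13999466}$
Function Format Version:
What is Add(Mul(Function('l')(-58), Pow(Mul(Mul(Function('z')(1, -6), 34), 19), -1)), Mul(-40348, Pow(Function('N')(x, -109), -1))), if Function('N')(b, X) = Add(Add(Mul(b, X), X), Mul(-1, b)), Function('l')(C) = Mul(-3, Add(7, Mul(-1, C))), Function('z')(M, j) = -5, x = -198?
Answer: Rational(-25219639, 13999466) ≈ -1.8015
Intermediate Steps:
Function('l')(C) = Add(-21, Mul(3, C))
Function('N')(b, X) = Add(X, Mul(-1, b), Mul(X, b)) (Function('N')(b, X) = Add(Add(Mul(X, b), X), Mul(-1, b)) = Add(Add(X, Mul(X, b)), Mul(-1, b)) = Add(X, Mul(-1, b), Mul(X, b)))
Add(Mul(Function('l')(-58), Pow(Mul(Mul(Function('z')(1, -6), 34), 19), -1)), Mul(-40348, Pow(Function('N')(x, -109), -1))) = Add(Mul(Add(-21, Mul(3, -58)), Pow(Mul(Mul(-5, 34), 19), -1)), Mul(-40348, Pow(Add(-109, Mul(-1, -198), Mul(-109, -198)), -1))) = Add(Mul(Add(-21, -174), Pow(Mul(-170, 19), -1)), Mul(-40348, Pow(Add(-109, 198, 21582), -1))) = Add(Mul(-195, Pow(-3230, -1)), Mul(-40348, Pow(21671, -1))) = Add(Mul(-195, Rational(-1, 3230)), Mul(-40348, Rational(1, 21671))) = Add(Rational(39, 646), Rational(-40348, 21671)) = Rational(-25219639, 13999466)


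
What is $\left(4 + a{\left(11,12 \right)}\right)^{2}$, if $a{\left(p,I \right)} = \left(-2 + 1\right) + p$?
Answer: $196$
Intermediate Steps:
$a{\left(p,I \right)} = -1 + p$
$\left(4 + a{\left(11,12 \right)}\right)^{2} = \left(4 + \left(-1 + 11\right)\right)^{2} = \left(4 + 10\right)^{2} = 14^{2} = 196$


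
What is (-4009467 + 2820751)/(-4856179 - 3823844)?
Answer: 1188716/8680023 ≈ 0.13695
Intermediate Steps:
(-4009467 + 2820751)/(-4856179 - 3823844) = -1188716/(-8680023) = -1188716*(-1/8680023) = 1188716/8680023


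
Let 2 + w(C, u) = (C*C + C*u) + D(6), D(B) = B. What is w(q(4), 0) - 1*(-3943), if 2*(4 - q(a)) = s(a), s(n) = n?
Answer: 3951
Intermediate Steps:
q(a) = 4 - a/2
w(C, u) = 4 + C² + C*u (w(C, u) = -2 + ((C*C + C*u) + 6) = -2 + ((C² + C*u) + 6) = -2 + (6 + C² + C*u) = 4 + C² + C*u)
w(q(4), 0) - 1*(-3943) = (4 + (4 - ½*4)² + (4 - ½*4)*0) - 1*(-3943) = (4 + (4 - 2)² + (4 - 2)*0) + 3943 = (4 + 2² + 2*0) + 3943 = (4 + 4 + 0) + 3943 = 8 + 3943 = 3951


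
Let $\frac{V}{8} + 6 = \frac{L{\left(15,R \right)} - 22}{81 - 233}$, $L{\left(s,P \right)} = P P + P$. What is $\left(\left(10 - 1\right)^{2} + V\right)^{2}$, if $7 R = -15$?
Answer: $\frac{1003685761}{866761} \approx 1158.0$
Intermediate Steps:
$R = - \frac{15}{7}$ ($R = \frac{1}{7} \left(-15\right) = - \frac{15}{7} \approx -2.1429$)
$L{\left(s,P \right)} = P + P^{2}$ ($L{\left(s,P \right)} = P^{2} + P = P + P^{2}$)
$V = - \frac{43730}{931}$ ($V = -48 + 8 \frac{- \frac{15 \left(1 - \frac{15}{7}\right)}{7} - 22}{81 - 233} = -48 + 8 \frac{\left(- \frac{15}{7}\right) \left(- \frac{8}{7}\right) - 22}{-152} = -48 + 8 \left(\frac{120}{49} - 22\right) \left(- \frac{1}{152}\right) = -48 + 8 \left(\left(- \frac{958}{49}\right) \left(- \frac{1}{152}\right)\right) = -48 + 8 \cdot \frac{479}{3724} = -48 + \frac{958}{931} = - \frac{43730}{931} \approx -46.971$)
$\left(\left(10 - 1\right)^{2} + V\right)^{2} = \left(\left(10 - 1\right)^{2} - \frac{43730}{931}\right)^{2} = \left(9^{2} - \frac{43730}{931}\right)^{2} = \left(81 - \frac{43730}{931}\right)^{2} = \left(\frac{31681}{931}\right)^{2} = \frac{1003685761}{866761}$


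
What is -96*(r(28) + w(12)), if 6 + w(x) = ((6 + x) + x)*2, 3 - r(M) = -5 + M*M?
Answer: 69312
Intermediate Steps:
r(M) = 8 - M**2 (r(M) = 3 - (-5 + M*M) = 3 - (-5 + M**2) = 3 + (5 - M**2) = 8 - M**2)
w(x) = 6 + 4*x (w(x) = -6 + ((6 + x) + x)*2 = -6 + (6 + 2*x)*2 = -6 + (12 + 4*x) = 6 + 4*x)
-96*(r(28) + w(12)) = -96*((8 - 1*28**2) + (6 + 4*12)) = -96*((8 - 1*784) + (6 + 48)) = -96*((8 - 784) + 54) = -96*(-776 + 54) = -96*(-722) = 69312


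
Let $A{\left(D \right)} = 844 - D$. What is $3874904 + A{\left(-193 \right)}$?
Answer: $3875941$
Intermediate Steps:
$3874904 + A{\left(-193 \right)} = 3874904 + \left(844 - -193\right) = 3874904 + \left(844 + 193\right) = 3874904 + 1037 = 3875941$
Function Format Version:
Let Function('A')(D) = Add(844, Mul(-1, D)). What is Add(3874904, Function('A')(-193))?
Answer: 3875941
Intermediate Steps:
Add(3874904, Function('A')(-193)) = Add(3874904, Add(844, Mul(-1, -193))) = Add(3874904, Add(844, 193)) = Add(3874904, 1037) = 3875941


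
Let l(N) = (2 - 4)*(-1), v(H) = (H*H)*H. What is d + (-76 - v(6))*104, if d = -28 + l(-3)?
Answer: -30394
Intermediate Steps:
v(H) = H³ (v(H) = H²*H = H³)
l(N) = 2 (l(N) = -2*(-1) = 2)
d = -26 (d = -28 + 2 = -26)
d + (-76 - v(6))*104 = -26 + (-76 - 1*6³)*104 = -26 + (-76 - 1*216)*104 = -26 + (-76 - 216)*104 = -26 - 292*104 = -26 - 30368 = -30394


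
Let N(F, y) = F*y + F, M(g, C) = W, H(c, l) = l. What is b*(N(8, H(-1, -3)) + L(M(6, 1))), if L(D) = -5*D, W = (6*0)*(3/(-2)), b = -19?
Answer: 304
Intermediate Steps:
W = 0 (W = 0*(3*(-½)) = 0*(-3/2) = 0)
M(g, C) = 0
N(F, y) = F + F*y
b*(N(8, H(-1, -3)) + L(M(6, 1))) = -19*(8*(1 - 3) - 5*0) = -19*(8*(-2) + 0) = -19*(-16 + 0) = -19*(-16) = 304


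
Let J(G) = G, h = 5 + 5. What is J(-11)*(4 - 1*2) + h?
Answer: -12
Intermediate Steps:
h = 10
J(-11)*(4 - 1*2) + h = -11*(4 - 1*2) + 10 = -11*(4 - 2) + 10 = -11*2 + 10 = -22 + 10 = -12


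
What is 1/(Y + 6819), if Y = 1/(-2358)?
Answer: 2358/16079201 ≈ 0.00014665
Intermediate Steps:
Y = -1/2358 ≈ -0.00042409
1/(Y + 6819) = 1/(-1/2358 + 6819) = 1/(16079201/2358) = 2358/16079201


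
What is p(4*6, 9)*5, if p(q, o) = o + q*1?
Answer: 165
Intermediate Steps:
p(q, o) = o + q
p(4*6, 9)*5 = (9 + 4*6)*5 = (9 + 24)*5 = 33*5 = 165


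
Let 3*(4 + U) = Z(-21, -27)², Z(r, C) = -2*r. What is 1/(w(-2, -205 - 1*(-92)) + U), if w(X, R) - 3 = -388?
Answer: 1/199 ≈ 0.0050251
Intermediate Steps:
w(X, R) = -385 (w(X, R) = 3 - 388 = -385)
U = 584 (U = -4 + (-2*(-21))²/3 = -4 + (⅓)*42² = -4 + (⅓)*1764 = -4 + 588 = 584)
1/(w(-2, -205 - 1*(-92)) + U) = 1/(-385 + 584) = 1/199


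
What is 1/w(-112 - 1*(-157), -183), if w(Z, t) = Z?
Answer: 1/45 ≈ 0.022222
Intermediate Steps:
1/w(-112 - 1*(-157), -183) = 1/(-112 - 1*(-157)) = 1/(-112 + 157) = 1/45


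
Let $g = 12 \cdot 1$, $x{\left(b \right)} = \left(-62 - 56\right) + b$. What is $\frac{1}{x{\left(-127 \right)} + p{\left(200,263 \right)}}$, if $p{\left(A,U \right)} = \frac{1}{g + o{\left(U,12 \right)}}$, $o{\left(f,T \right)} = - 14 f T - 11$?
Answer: $- \frac{44183}{10824836} \approx -0.0040816$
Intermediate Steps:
$o{\left(f,T \right)} = -11 - 14 T f$ ($o{\left(f,T \right)} = - 14 T f - 11 = -11 - 14 T f$)
$x{\left(b \right)} = -118 + b$
$g = 12$
$p{\left(A,U \right)} = \frac{1}{1 - 168 U}$ ($p{\left(A,U \right)} = \frac{1}{12 - \left(11 + 168 U\right)} = \frac{1}{1 - 168 U}$)
$\frac{1}{x{\left(-127 \right)} + p{\left(200,263 \right)}} = \frac{1}{\left(-118 - 127\right) - \frac{1}{-1 + 168 \cdot 263}} = \frac{1}{-245 - \frac{1}{-1 + 44184}} = \frac{1}{-245 - \frac{1}{44183}} = \frac{1}{- \frac{10824836}{44183}} = - \frac{44183}{10824836}$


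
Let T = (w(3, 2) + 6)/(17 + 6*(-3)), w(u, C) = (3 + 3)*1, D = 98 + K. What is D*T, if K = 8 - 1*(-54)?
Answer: -1920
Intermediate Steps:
K = 62 (K = 8 + 54 = 62)
D = 160 (D = 98 + 62 = 160)
w(u, C) = 6 (w(u, C) = 6*1 = 6)
T = -12 (T = (6 + 6)/(17 + 6*(-3)) = 12/(17 - 18) = 12/(-1) = 12*(-1) = -12)
D*T = 160*(-12) = -1920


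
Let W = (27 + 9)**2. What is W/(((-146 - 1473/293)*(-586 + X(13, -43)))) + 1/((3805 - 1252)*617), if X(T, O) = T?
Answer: 199391093717/13313505915141 ≈ 0.014977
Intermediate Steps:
W = 1296 (W = 36**2 = 1296)
W/(((-146 - 1473/293)*(-586 + X(13, -43)))) + 1/((3805 - 1252)*617) = 1296/(((-146 - 1473/293)*(-586 + 13))) + 1/((3805 - 1252)*617) = 1296/(((-146 - 1473*1/293)*(-573))) + (1/617)/2553 = 1296/(((-146 - 1473/293)*(-573))) + (1/2553)*(1/617) = 1296/((-44251/293*(-573))) + 1/1575201 = 1296/(25355823/293) + 1/1575201 = 1296*(293/25355823) + 1/1575201 = 126576/8451941 + 1/1575201 = 199391093717/13313505915141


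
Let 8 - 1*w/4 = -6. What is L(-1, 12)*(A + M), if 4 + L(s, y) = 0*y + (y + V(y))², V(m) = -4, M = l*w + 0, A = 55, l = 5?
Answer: 20100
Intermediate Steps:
w = 56 (w = 32 - 4*(-6) = 32 + 24 = 56)
M = 280 (M = 5*56 + 0 = 280 + 0 = 280)
L(s, y) = -4 + (-4 + y)² (L(s, y) = -4 + (0*y + (y - 4)²) = -4 + (0 + (-4 + y)²) = -4 + (-4 + y)²)
L(-1, 12)*(A + M) = (-4 + (-4 + 12)²)*(55 + 280) = (-4 + 8²)*335 = (-4 + 64)*335 = 60*335 = 20100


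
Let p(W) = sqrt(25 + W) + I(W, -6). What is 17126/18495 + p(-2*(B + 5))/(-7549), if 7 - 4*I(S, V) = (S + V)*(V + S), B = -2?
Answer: 519670511/558475020 - sqrt(19)/7549 ≈ 0.92994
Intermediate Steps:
I(S, V) = 7/4 - (S + V)**2/4 (I(S, V) = 7/4 - (S + V)*(V + S)/4 = 7/4 - (S + V)*(S + V)/4 = 7/4 - (S + V)**2/4)
p(W) = 7/4 + sqrt(25 + W) - (-6 + W)**2/4 (p(W) = sqrt(25 + W) + (7/4 - (W - 6)**2/4) = sqrt(25 + W) + (7/4 - (-6 + W)**2/4) = 7/4 + sqrt(25 + W) - (-6 + W)**2/4)
17126/18495 + p(-2*(B + 5))/(-7549) = 17126/18495 + (7/4 + sqrt(25 - 2*(-2 + 5)) - (-6 - 2*(-2 + 5))**2/4)/(-7549) = 17126*(1/18495) + (7/4 + sqrt(25 - 2*3) - (-6 - 2*3)**2/4)*(-1/7549) = 17126/18495 + (7/4 + sqrt(25 - 6) - (-6 - 6)**2/4)*(-1/7549) = 17126/18495 + (7/4 + sqrt(19) - 1/4*(-12)**2)*(-1/7549) = 17126/18495 + (7/4 + sqrt(19) - 1/4*144)*(-1/7549) = 17126/18495 + (7/4 + sqrt(19) - 36)*(-1/7549) = 17126/18495 + (-137/4 + sqrt(19))*(-1/7549) = 17126/18495 + (137/30196 - sqrt(19)/7549) = 519670511/558475020 - sqrt(19)/7549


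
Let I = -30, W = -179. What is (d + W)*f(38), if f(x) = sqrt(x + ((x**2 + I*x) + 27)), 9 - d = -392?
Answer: 666*sqrt(41) ≈ 4264.5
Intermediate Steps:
d = 401 (d = 9 - 1*(-392) = 9 + 392 = 401)
f(x) = sqrt(27 + x**2 - 29*x) (f(x) = sqrt(x + ((x**2 - 30*x) + 27)) = sqrt(x + (27 + x**2 - 30*x)) = sqrt(27 + x**2 - 29*x))
(d + W)*f(38) = (401 - 179)*sqrt(27 + 38**2 - 29*38) = 222*sqrt(27 + 1444 - 1102) = 222*sqrt(369) = 222*(3*sqrt(41)) = 666*sqrt(41)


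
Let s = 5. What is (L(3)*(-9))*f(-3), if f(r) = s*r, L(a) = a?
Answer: 405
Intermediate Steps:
f(r) = 5*r
(L(3)*(-9))*f(-3) = (3*(-9))*(5*(-3)) = -27*(-15) = 405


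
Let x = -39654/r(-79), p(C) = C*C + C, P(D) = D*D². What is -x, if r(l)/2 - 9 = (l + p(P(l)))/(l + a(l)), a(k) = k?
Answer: -39654/3077050139 ≈ -1.2887e-5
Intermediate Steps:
P(D) = D³
p(C) = C + C² (p(C) = C² + C = C + C²)
r(l) = 18 + (l + l³*(1 + l³))/l (r(l) = 18 + 2*((l + l³*(1 + l³))/(l + l)) = 18 + 2*((l + l³*(1 + l³))/((2*l))) = 18 + 2*((l + l³*(1 + l³))*(1/(2*l))) = 18 + 2*((l + l³*(1 + l³))/(2*l)) = 18 + (l + l³*(1 + l³))/l)
x = 39654/3077050139 (x = -39654/(19 + (-79)² + (-79)⁵) = -39654/(19 + 6241 - 3077056399) = -39654/(-3077050139) = -39654*(-1/3077050139) = 39654/3077050139 ≈ 1.2887e-5)
-x = -1*39654/3077050139 = -39654/3077050139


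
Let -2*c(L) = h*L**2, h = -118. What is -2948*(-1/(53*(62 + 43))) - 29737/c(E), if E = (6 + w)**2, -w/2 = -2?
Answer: 314766719/656670000 ≈ 0.47934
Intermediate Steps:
w = 4 (w = -2*(-2) = 4)
E = 100 (E = (6 + 4)**2 = 10**2 = 100)
c(L) = 59*L**2 (c(L) = -(-59)*L**2 = 59*L**2)
-2948*(-1/(53*(62 + 43))) - 29737/c(E) = -2948*(-1/(53*(62 + 43))) - 29737/(59*100**2) = -2948/(105*(-53)) - 29737/(59*10000) = -2948/(-5565) - 29737/590000 = -2948*(-1/5565) - 29737*1/590000 = 2948/5565 - 29737/590000 = 314766719/656670000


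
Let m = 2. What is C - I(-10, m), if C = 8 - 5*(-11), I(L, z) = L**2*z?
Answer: -137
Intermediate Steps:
I(L, z) = z*L**2
C = 63 (C = 8 + 55 = 63)
C - I(-10, m) = 63 - 2*(-10)**2 = 63 - 2*100 = 63 - 1*200 = 63 - 200 = -137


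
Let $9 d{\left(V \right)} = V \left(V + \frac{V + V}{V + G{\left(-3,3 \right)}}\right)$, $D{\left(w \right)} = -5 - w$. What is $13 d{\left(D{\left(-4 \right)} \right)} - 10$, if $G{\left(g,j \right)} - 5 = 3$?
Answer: $- \frac{57}{7} \approx -8.1429$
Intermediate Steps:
$G{\left(g,j \right)} = 8$ ($G{\left(g,j \right)} = 5 + 3 = 8$)
$d{\left(V \right)} = \frac{V \left(V + \frac{2 V}{8 + V}\right)}{9}$ ($d{\left(V \right)} = \frac{V \left(V + \frac{V + V}{V + 8}\right)}{9} = \frac{V \left(V + \frac{2 V}{8 + V}\right)}{9}$)
$13 d{\left(D{\left(-4 \right)} \right)} - 10 = 13 \frac{\left(-5 - -4\right)^{2} \left(10 - 1\right)}{9 \left(8 - 1\right)} - 10 = 13 \frac{\left(-5 + 4\right)^{2} \left(10 + \left(-5 + 4\right)\right)}{9 \left(8 + \left(-5 + 4\right)\right)} - 10 = 13 \frac{\left(-1\right)^{2} \left(10 - 1\right)}{9 \left(8 - 1\right)} - 10 = 13 \cdot \frac{1}{9} \cdot 1 \cdot \frac{1}{7} \cdot 9 - 10 = 13 \cdot \frac{1}{7} - 10 = \frac{13}{7} - 10 = - \frac{57}{7}$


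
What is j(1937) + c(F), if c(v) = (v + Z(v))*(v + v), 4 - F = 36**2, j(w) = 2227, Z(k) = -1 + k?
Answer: 6681867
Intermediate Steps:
F = -1292 (F = 4 - 1*36**2 = 4 - 1*1296 = 4 - 1296 = -1292)
c(v) = 2*v*(-1 + 2*v) (c(v) = (v + (-1 + v))*(v + v) = (-1 + 2*v)*(2*v) = 2*v*(-1 + 2*v))
j(1937) + c(F) = 2227 + 2*(-1292)*(-1 + 2*(-1292)) = 2227 + 2*(-1292)*(-1 - 2584) = 2227 + 2*(-1292)*(-2585) = 2227 + 6679640 = 6681867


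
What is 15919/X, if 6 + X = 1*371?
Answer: 15919/365 ≈ 43.614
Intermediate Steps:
X = 365 (X = -6 + 1*371 = -6 + 371 = 365)
15919/X = 15919/365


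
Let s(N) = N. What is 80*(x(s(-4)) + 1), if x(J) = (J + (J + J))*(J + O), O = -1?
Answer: 4880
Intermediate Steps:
x(J) = 3*J*(-1 + J) (x(J) = (J + (J + J))*(J - 1) = (J + 2*J)*(-1 + J) = (3*J)*(-1 + J) = 3*J*(-1 + J))
80*(x(s(-4)) + 1) = 80*(3*(-4)*(-1 - 4) + 1) = 80*(3*(-4)*(-5) + 1) = 80*(60 + 1) = 80*61 = 4880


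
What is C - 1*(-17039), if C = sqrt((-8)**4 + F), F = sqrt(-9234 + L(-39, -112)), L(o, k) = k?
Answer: 17039 + sqrt(4096 + I*sqrt(9346)) ≈ 17103.0 + 0.75522*I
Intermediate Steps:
F = I*sqrt(9346) (F = sqrt(-9234 - 112) = sqrt(-9346) = I*sqrt(9346) ≈ 96.675*I)
C = sqrt(4096 + I*sqrt(9346)) (C = sqrt((-8)**4 + I*sqrt(9346)) = sqrt(4096 + I*sqrt(9346)) ≈ 64.004 + 0.7552*I)
C - 1*(-17039) = sqrt(4096 + I*sqrt(9346)) - 1*(-17039) = sqrt(4096 + I*sqrt(9346)) + 17039 = 17039 + sqrt(4096 + I*sqrt(9346))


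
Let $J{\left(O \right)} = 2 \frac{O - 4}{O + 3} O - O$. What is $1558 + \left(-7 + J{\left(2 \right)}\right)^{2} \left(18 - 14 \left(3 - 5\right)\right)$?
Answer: $\frac{168164}{25} \approx 6726.6$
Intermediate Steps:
$J{\left(O \right)} = - O + \frac{2 O \left(-4 + O\right)}{3 + O}$ ($J{\left(O \right)} = 2 \frac{-4 + O}{3 + O} O - O = \frac{2 \left(-4 + O\right)}{3 + O} O - O = \frac{2 O \left(-4 + O\right)}{3 + O} - O = - O + \frac{2 O \left(-4 + O\right)}{3 + O}$)
$1558 + \left(-7 + J{\left(2 \right)}\right)^{2} \left(18 - 14 \left(3 - 5\right)\right) = 1558 + \left(-7 + \frac{2 \left(-11 + 2\right)}{3 + 2}\right)^{2} \left(18 - 14 \left(3 - 5\right)\right) = 1558 + \left(-7 + 2 \cdot \frac{1}{5} \left(-9\right)\right)^{2} \left(18 - -28\right) = 1558 + \left(-7 + 2 \cdot \frac{1}{5} \left(-9\right)\right)^{2} \left(18 + 28\right) = 1558 + \left(-7 - \frac{18}{5}\right)^{2} \cdot 46 = 1558 + \left(- \frac{53}{5}\right)^{2} \cdot 46 = 1558 + \frac{2809}{25} \cdot 46 = 1558 + \frac{129214}{25} = \frac{168164}{25}$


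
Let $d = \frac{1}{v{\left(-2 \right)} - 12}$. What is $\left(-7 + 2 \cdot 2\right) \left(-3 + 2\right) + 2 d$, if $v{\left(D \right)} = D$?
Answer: $\frac{20}{7} \approx 2.8571$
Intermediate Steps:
$d = - \frac{1}{14}$ ($d = \frac{1}{-2 - 12} = \frac{1}{-14} = - \frac{1}{14} \approx -0.071429$)
$\left(-7 + 2 \cdot 2\right) \left(-3 + 2\right) + 2 d = \left(-7 + 2 \cdot 2\right) \left(-3 + 2\right) + 2 \left(- \frac{1}{14}\right) = \left(-7 + 4\right) \left(-1\right) - \frac{1}{7} = \left(-3\right) \left(-1\right) - \frac{1}{7} = 3 - \frac{1}{7} = \frac{20}{7}$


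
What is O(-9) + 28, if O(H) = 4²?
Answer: 44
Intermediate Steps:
O(H) = 16
O(-9) + 28 = 16 + 28 = 44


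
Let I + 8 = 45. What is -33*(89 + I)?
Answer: -4158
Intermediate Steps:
I = 37 (I = -8 + 45 = 37)
-33*(89 + I) = -33*(89 + 37) = -33*126 = -4158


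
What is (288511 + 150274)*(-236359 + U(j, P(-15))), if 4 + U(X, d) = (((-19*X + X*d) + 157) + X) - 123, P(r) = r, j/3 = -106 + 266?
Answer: -110647974665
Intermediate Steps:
j = 480 (j = 3*(-106 + 266) = 3*160 = 480)
U(X, d) = 30 - 18*X + X*d (U(X, d) = -4 + ((((-19*X + X*d) + 157) + X) - 123) = -4 + (((157 - 19*X + X*d) + X) - 123) = -4 + ((157 - 18*X + X*d) - 123) = -4 + (34 - 18*X + X*d) = 30 - 18*X + X*d)
(288511 + 150274)*(-236359 + U(j, P(-15))) = (288511 + 150274)*(-236359 + (30 - 18*480 + 480*(-15))) = 438785*(-236359 + (30 - 8640 - 7200)) = 438785*(-236359 - 15810) = 438785*(-252169) = -110647974665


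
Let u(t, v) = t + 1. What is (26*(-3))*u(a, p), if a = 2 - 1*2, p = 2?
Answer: -78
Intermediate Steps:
a = 0 (a = 2 - 2 = 0)
u(t, v) = 1 + t
(26*(-3))*u(a, p) = (26*(-3))*(1 + 0) = -78*1 = -78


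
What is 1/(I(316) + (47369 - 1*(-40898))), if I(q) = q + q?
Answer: 1/88899 ≈ 1.1249e-5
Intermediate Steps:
I(q) = 2*q
1/(I(316) + (47369 - 1*(-40898))) = 1/(2*316 + (47369 - 1*(-40898))) = 1/(632 + (47369 + 40898)) = 1/(632 + 88267) = 1/88899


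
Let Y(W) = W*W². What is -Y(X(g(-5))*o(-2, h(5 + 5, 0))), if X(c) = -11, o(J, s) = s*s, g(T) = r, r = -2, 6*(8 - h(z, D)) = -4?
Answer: 411166897856/729 ≈ 5.6402e+8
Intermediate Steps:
h(z, D) = 26/3 (h(z, D) = 8 - ⅙*(-4) = 8 + ⅔ = 26/3)
g(T) = -2
o(J, s) = s²
Y(W) = W³
-Y(X(g(-5))*o(-2, h(5 + 5, 0))) = -(-11*(26/3)²)³ = -(-11*676/9)³ = -(-7436/9)³ = -1*(-411166897856/729) = 411166897856/729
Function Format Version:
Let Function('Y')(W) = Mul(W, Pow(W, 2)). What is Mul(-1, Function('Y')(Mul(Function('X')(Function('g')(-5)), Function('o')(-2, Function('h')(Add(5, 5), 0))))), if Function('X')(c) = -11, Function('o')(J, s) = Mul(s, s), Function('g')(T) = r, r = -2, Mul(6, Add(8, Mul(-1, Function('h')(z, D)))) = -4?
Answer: Rational(411166897856, 729) ≈ 5.6402e+8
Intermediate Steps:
Function('h')(z, D) = Rational(26, 3) (Function('h')(z, D) = Add(8, Mul(Rational(-1, 6), -4)) = Add(8, Rational(2, 3)) = Rational(26, 3))
Function('g')(T) = -2
Function('o')(J, s) = Pow(s, 2)
Function('Y')(W) = Pow(W, 3)
Mul(-1, Function('Y')(Mul(Function('X')(Function('g')(-5)), Function('o')(-2, Function('h')(Add(5, 5), 0))))) = Mul(-1, Pow(Mul(-11, Pow(Rational(26, 3), 2)), 3)) = Mul(-1, Pow(Mul(-11, Rational(676, 9)), 3)) = Mul(-1, Pow(Rational(-7436, 9), 3)) = Mul(-1, Rational(-411166897856, 729)) = Rational(411166897856, 729)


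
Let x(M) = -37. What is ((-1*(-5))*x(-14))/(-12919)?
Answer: 185/12919 ≈ 0.014320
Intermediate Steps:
((-1*(-5))*x(-14))/(-12919) = (-1*(-5)*(-37))/(-12919) = (5*(-37))*(-1/12919) = -185*(-1/12919) = 185/12919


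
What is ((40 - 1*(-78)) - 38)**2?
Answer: 6400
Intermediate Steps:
((40 - 1*(-78)) - 38)**2 = ((40 + 78) - 38)**2 = (118 - 38)**2 = 80**2 = 6400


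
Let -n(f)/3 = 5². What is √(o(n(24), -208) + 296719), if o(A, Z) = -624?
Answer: √296095 ≈ 544.15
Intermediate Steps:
n(f) = -75 (n(f) = -3*5² = -3*25 = -75)
√(o(n(24), -208) + 296719) = √(-624 + 296719) = √296095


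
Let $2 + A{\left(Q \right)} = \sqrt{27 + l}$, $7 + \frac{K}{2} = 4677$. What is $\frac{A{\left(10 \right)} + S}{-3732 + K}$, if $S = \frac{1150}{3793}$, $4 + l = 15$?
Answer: $- \frac{1609}{5317786} + \frac{\sqrt{38}}{5608} \approx 0.00079665$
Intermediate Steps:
$K = 9340$ ($K = -14 + 2 \cdot 4677 = -14 + 9354 = 9340$)
$l = 11$ ($l = -4 + 15 = 11$)
$S = \frac{1150}{3793}$ ($S = 1150 \cdot \frac{1}{3793} = \frac{1150}{3793} \approx 0.30319$)
$A{\left(Q \right)} = -2 + \sqrt{38}$ ($A{\left(Q \right)} = -2 + \sqrt{27 + 11} = -2 + \sqrt{38}$)
$\frac{A{\left(10 \right)} + S}{-3732 + K} = \frac{\left(-2 + \sqrt{38}\right) + \frac{1150}{3793}}{-3732 + 9340} = \frac{- \frac{6436}{3793} + \sqrt{38}}{5608} = \left(- \frac{6436}{3793} + \sqrt{38}\right) \frac{1}{5608} = - \frac{1609}{5317786} + \frac{\sqrt{38}}{5608}$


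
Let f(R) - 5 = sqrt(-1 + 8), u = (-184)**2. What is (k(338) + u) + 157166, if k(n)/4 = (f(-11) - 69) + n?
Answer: 192118 + 4*sqrt(7) ≈ 1.9213e+5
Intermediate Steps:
u = 33856
f(R) = 5 + sqrt(7) (f(R) = 5 + sqrt(-1 + 8) = 5 + sqrt(7))
k(n) = -256 + 4*n + 4*sqrt(7) (k(n) = 4*(((5 + sqrt(7)) - 69) + n) = 4*((-64 + sqrt(7)) + n) = 4*(-64 + n + sqrt(7)) = -256 + 4*n + 4*sqrt(7))
(k(338) + u) + 157166 = ((-256 + 4*338 + 4*sqrt(7)) + 33856) + 157166 = ((-256 + 1352 + 4*sqrt(7)) + 33856) + 157166 = ((1096 + 4*sqrt(7)) + 33856) + 157166 = (34952 + 4*sqrt(7)) + 157166 = 192118 + 4*sqrt(7)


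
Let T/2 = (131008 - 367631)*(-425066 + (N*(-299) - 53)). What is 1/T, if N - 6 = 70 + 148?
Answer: 1/232881990370 ≈ 4.2940e-12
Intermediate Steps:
N = 224 (N = 6 + (70 + 148) = 6 + 218 = 224)
T = 232881990370 (T = 2*((131008 - 367631)*(-425066 + (224*(-299) - 53))) = 2*(-236623*(-425066 + (-66976 - 53))) = 2*(-236623*(-425066 - 67029)) = 2*(-236623*(-492095)) = 2*116440995185 = 232881990370)
1/T = 1/232881990370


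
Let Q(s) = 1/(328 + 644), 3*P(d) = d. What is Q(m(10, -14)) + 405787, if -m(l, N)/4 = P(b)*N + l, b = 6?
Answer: 394424965/972 ≈ 4.0579e+5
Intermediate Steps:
P(d) = d/3
m(l, N) = -8*N - 4*l (m(l, N) = -4*(((⅓)*6)*N + l) = -4*(2*N + l) = -4*(l + 2*N) = -8*N - 4*l)
Q(s) = 1/972
Q(m(10, -14)) + 405787 = 1/972 + 405787 = 394424965/972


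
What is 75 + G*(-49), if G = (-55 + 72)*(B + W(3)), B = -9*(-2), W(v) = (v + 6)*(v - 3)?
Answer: -14919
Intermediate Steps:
W(v) = (-3 + v)*(6 + v) (W(v) = (6 + v)*(-3 + v) = (-3 + v)*(6 + v))
B = 18
G = 306 (G = (-55 + 72)*(18 + (-18 + 3**2 + 3*3)) = 17*(18 + (-18 + 9 + 9)) = 17*(18 + 0) = 17*18 = 306)
75 + G*(-49) = 75 + 306*(-49) = 75 - 14994 = -14919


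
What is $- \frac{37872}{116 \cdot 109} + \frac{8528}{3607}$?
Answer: $- \frac{7194068}{11401727} \approx -0.63096$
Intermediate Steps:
$- \frac{37872}{116 \cdot 109} + \frac{8528}{3607} = - \frac{37872}{12644} + 8528 \cdot \frac{1}{3607} = \left(-37872\right) \frac{1}{12644} + \frac{8528}{3607} = - \frac{9468}{3161} + \frac{8528}{3607} = - \frac{7194068}{11401727}$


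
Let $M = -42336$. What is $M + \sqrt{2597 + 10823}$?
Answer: $-42336 + 2 \sqrt{3355} \approx -42220.0$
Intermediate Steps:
$M + \sqrt{2597 + 10823} = -42336 + \sqrt{2597 + 10823} = -42336 + \sqrt{13420} = -42336 + 2 \sqrt{3355}$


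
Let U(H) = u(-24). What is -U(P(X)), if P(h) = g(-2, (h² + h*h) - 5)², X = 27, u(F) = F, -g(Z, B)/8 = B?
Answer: 24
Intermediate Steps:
g(Z, B) = -8*B
P(h) = (40 - 16*h²)² (P(h) = (-8*((h² + h*h) - 5))² = (-8*((h² + h²) - 5))² = (-8*(2*h² - 5))² = (-8*(-5 + 2*h²))² = (40 - 16*h²)²)
U(H) = -24
-U(P(X)) = -1*(-24) = 24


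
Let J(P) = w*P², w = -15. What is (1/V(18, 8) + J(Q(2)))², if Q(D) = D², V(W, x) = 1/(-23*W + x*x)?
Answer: 348100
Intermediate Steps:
V(W, x) = 1/(x² - 23*W) (V(W, x) = 1/(-23*W + x²) = 1/(x² - 23*W))
J(P) = -15*P²
(1/V(18, 8) + J(Q(2)))² = (1/(1/(8² - 23*18)) - 15*(2²)²)² = (1/(1/(64 - 414)) - 15*4²)² = (1/(1/(-350)) - 15*16)² = (1/(-1/350) - 240)² = (-350 - 240)² = (-590)² = 348100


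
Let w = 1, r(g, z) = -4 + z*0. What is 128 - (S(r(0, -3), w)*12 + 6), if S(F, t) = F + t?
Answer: 158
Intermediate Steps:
r(g, z) = -4 (r(g, z) = -4 + 0 = -4)
128 - (S(r(0, -3), w)*12 + 6) = 128 - ((-4 + 1)*12 + 6) = 128 - (-3*12 + 6) = 128 - (-36 + 6) = 128 - 1*(-30) = 128 + 30 = 158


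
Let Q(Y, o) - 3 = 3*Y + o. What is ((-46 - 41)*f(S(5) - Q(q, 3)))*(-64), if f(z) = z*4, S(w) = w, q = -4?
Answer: 244992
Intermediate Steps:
Q(Y, o) = 3 + o + 3*Y (Q(Y, o) = 3 + (3*Y + o) = 3 + (o + 3*Y) = 3 + o + 3*Y)
f(z) = 4*z
((-46 - 41)*f(S(5) - Q(q, 3)))*(-64) = ((-46 - 41)*(4*(5 - (3 + 3 + 3*(-4)))))*(-64) = -348*(5 - (3 + 3 - 12))*(-64) = -348*(5 - 1*(-6))*(-64) = -348*(5 + 6)*(-64) = -348*11*(-64) = -87*44*(-64) = -3828*(-64) = 244992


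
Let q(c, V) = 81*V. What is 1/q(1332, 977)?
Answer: 1/79137 ≈ 1.2636e-5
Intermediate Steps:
1/q(1332, 977) = 1/(81*977) = 1/79137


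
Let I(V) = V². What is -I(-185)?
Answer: -34225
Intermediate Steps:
-I(-185) = -1*(-185)² = -1*34225 = -34225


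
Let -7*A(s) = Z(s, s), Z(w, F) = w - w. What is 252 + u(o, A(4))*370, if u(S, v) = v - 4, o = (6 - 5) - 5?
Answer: -1228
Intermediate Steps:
Z(w, F) = 0
A(s) = 0 (A(s) = -⅐*0 = 0)
o = -4 (o = 1 - 5 = -4)
u(S, v) = -4 + v
252 + u(o, A(4))*370 = 252 + (-4 + 0)*370 = 252 - 4*370 = 252 - 1480 = -1228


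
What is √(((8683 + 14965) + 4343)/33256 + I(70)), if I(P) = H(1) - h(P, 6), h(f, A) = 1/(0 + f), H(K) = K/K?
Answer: √618940676830/581980 ≈ 1.3518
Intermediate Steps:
H(K) = 1
h(f, A) = 1/f
I(P) = 1 - 1/P
√(((8683 + 14965) + 4343)/33256 + I(70)) = √(((8683 + 14965) + 4343)/33256 + (-1 + 70)/70) = √((23648 + 4343)*(1/33256) + (1/70)*69) = √(27991*(1/33256) + 69/70) = √(27991/33256 + 69/70) = √(2127017/1163960) = √618940676830/581980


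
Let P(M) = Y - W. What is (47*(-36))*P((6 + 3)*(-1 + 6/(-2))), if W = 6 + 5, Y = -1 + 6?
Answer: 10152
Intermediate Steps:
Y = 5
W = 11
P(M) = -6 (P(M) = 5 - 1*11 = 5 - 11 = -6)
(47*(-36))*P((6 + 3)*(-1 + 6/(-2))) = (47*(-36))*(-6) = -1692*(-6) = 10152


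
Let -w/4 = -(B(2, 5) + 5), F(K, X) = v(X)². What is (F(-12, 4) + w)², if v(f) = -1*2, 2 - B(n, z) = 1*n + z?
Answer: 16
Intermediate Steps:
B(n, z) = 2 - n - z (B(n, z) = 2 - (1*n + z) = 2 - (n + z) = 2 + (-n - z) = 2 - n - z)
v(f) = -2
F(K, X) = 4 (F(K, X) = (-2)² = 4)
w = 0 (w = -(-4)*((2 - 1*2 - 1*5) + 5) = -(-4)*((2 - 2 - 5) + 5) = -(-4)*(-5 + 5) = -(-4)*0 = -4*0 = 0)
(F(-12, 4) + w)² = (4 + 0)² = 4² = 16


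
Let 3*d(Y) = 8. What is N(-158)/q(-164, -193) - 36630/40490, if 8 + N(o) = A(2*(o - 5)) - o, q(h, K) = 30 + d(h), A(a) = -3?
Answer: 29115/8098 ≈ 3.5953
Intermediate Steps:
d(Y) = 8/3 (d(Y) = (⅓)*8 = 8/3)
q(h, K) = 98/3 (q(h, K) = 30 + 8/3 = 98/3)
N(o) = -11 - o (N(o) = -8 + (-3 - o) = -11 - o)
N(-158)/q(-164, -193) - 36630/40490 = (-11 - 1*(-158))/(98/3) - 36630/40490 = (-11 + 158)*(3/98) - 36630*1/40490 = 147*(3/98) - 3663/4049 = 9/2 - 3663/4049 = 29115/8098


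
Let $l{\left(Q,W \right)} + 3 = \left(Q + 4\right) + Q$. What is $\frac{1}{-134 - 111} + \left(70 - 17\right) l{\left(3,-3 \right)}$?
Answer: $\frac{90894}{245} \approx 371.0$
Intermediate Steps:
$l{\left(Q,W \right)} = 1 + 2 Q$ ($l{\left(Q,W \right)} = -3 + \left(\left(Q + 4\right) + Q\right) = -3 + \left(\left(4 + Q\right) + Q\right) = -3 + \left(4 + 2 Q\right) = 1 + 2 Q$)
$\frac{1}{-134 - 111} + \left(70 - 17\right) l{\left(3,-3 \right)} = \frac{1}{-134 - 111} + \left(70 - 17\right) \left(1 + 2 \cdot 3\right) = \frac{1}{-245} + \left(70 - 17\right) \left(1 + 6\right) = - \frac{1}{245} + 53 \cdot 7 = - \frac{1}{245} + 371 = \frac{90894}{245}$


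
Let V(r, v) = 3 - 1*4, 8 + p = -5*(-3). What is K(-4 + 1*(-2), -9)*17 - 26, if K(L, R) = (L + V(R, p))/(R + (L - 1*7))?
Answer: -453/22 ≈ -20.591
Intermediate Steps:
p = 7 (p = -8 - 5*(-3) = -8 + 15 = 7)
V(r, v) = -1 (V(r, v) = 3 - 4 = -1)
K(L, R) = (-1 + L)/(-7 + L + R) (K(L, R) = (L - 1)/(R + (L - 1*7)) = (-1 + L)/(R + (L - 7)) = (-1 + L)/(R + (-7 + L)) = (-1 + L)/(-7 + L + R))
K(-4 + 1*(-2), -9)*17 - 26 = ((-1 + (-4 + 1*(-2)))/(-7 + (-4 + 1*(-2)) - 9))*17 - 26 = ((-1 + (-4 - 2))/(-7 + (-4 - 2) - 9))*17 - 26 = ((-1 - 6)/(-7 - 6 - 9))*17 - 26 = (-7/(-22))*17 - 26 = -1/22*(-7)*17 - 26 = (7/22)*17 - 26 = 119/22 - 26 = -453/22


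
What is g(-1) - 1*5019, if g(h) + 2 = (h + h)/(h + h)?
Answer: -5020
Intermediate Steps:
g(h) = -1 (g(h) = -2 + (h + h)/(h + h) = -2 + (2*h)/((2*h)) = -2 + (2*h)*(1/(2*h)) = -2 + 1 = -1)
g(-1) - 1*5019 = -1 - 1*5019 = -1 - 5019 = -5020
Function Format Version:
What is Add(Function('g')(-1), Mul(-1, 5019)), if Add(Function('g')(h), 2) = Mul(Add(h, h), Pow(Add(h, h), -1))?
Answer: -5020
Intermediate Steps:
Function('g')(h) = -1 (Function('g')(h) = Add(-2, Mul(Add(h, h), Pow(Add(h, h), -1))) = Add(-2, Mul(Mul(2, h), Pow(Mul(2, h), -1))) = Add(-2, Mul(Mul(2, h), Mul(Rational(1, 2), Pow(h, -1)))) = Add(-2, 1) = -1)
Add(Function('g')(-1), Mul(-1, 5019)) = Add(-1, Mul(-1, 5019)) = Add(-1, -5019) = -5020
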